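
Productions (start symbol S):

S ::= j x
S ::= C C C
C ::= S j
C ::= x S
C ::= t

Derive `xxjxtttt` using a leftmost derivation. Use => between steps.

S => CCC   [S ::= C C C]
CCC => xSCC   [C ::= x S]
xSCC => xCCCCC   [S ::= C C C]
xCCCCC => xxSCCCC   [C ::= x S]
xxSCCCC => xxjxCCCC   [S ::= j x]
xxjxCCCC => xxjxtCCC   [C ::= t]
xxjxtCCC => xxjxttCC   [C ::= t]
xxjxttCC => xxjxtttC   [C ::= t]
xxjxtttC => xxjxtttt   [C ::= t]

S => CCC => xSCC => xCCCCC => xxSCCCC => xxjxCCCC => xxjxtCCC => xxjxttCC => xxjxtttC => xxjxtttt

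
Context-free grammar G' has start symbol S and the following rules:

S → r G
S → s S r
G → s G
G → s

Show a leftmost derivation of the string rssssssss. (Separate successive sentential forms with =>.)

S=>rG=>rsG=>rssG=>rsssG=>rssssG=>rsssssG=>rssssssG=>rsssssssG=>rssssssss

S => rG   [S → r G]
rG => rsG   [G → s G]
rsG => rssG   [G → s G]
rssG => rsssG   [G → s G]
rsssG => rssssG   [G → s G]
rssssG => rsssssG   [G → s G]
rsssssG => rssssssG   [G → s G]
rssssssG => rsssssssG   [G → s G]
rsssssssG => rssssssss   [G → s]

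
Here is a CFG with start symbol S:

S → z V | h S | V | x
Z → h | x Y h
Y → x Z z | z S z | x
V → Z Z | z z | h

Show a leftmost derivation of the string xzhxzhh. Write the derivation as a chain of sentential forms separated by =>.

S => V   [S → V]
V => ZZ   [V → Z Z]
ZZ => xYhZ   [Z → x Y h]
xYhZ => xzSzhZ   [Y → z S z]
xzSzhZ => xzhSzhZ   [S → h S]
xzhSzhZ => xzhxzhZ   [S → x]
xzhxzhZ => xzhxzhh   [Z → h]

S=>V=>ZZ=>xYhZ=>xzSzhZ=>xzhSzhZ=>xzhxzhZ=>xzhxzhh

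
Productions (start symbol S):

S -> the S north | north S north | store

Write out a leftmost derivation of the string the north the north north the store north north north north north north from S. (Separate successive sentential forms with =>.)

S => the S north   [S -> the S north]
the S north => the north S north north   [S -> north S north]
the north S north north => the north the S north north north   [S -> the S north]
the north the S north north north => the north the north S north north north north   [S -> north S north]
the north the north S north north north north => the north the north north S north north north north north   [S -> north S north]
the north the north north S north north north north north => the north the north north the S north north north north north north   [S -> the S north]
the north the north north the S north north north north north north => the north the north north the store north north north north north north   [S -> store]

S => the S north => the north S north north => the north the S north north north => the north the north S north north north north => the north the north north S north north north north north => the north the north north the S north north north north north north => the north the north north the store north north north north north north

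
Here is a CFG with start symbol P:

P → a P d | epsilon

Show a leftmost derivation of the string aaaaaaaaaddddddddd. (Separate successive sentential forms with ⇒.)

P ⇒ aPd   [P → a P d]
aPd ⇒ aaPdd   [P → a P d]
aaPdd ⇒ aaaPddd   [P → a P d]
aaaPddd ⇒ aaaaPdddd   [P → a P d]
aaaaPdddd ⇒ aaaaaPddddd   [P → a P d]
aaaaaPddddd ⇒ aaaaaaPdddddd   [P → a P d]
aaaaaaPdddddd ⇒ aaaaaaaPddddddd   [P → a P d]
aaaaaaaPddddddd ⇒ aaaaaaaaPdddddddd   [P → a P d]
aaaaaaaaPdddddddd ⇒ aaaaaaaaaPddddddddd   [P → a P d]
aaaaaaaaaPddddddddd ⇒ aaaaaaaaaddddddddd   [P → epsilon]

P⇒aPd⇒aaPdd⇒aaaPddd⇒aaaaPdddd⇒aaaaaPddddd⇒aaaaaaPdddddd⇒aaaaaaaPddddddd⇒aaaaaaaaPdddddddd⇒aaaaaaaaaPddddddddd⇒aaaaaaaaaddddddddd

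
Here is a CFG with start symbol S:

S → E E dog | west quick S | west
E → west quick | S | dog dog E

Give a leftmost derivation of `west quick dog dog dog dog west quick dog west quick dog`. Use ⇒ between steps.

S ⇒ E E dog   [S → E E dog]
E E dog ⇒ S E dog   [E → S]
S E dog ⇒ E E dog E dog   [S → E E dog]
E E dog E dog ⇒ west quick E dog E dog   [E → west quick]
west quick E dog E dog ⇒ west quick dog dog E dog E dog   [E → dog dog E]
west quick dog dog E dog E dog ⇒ west quick dog dog dog dog E dog E dog   [E → dog dog E]
west quick dog dog dog dog E dog E dog ⇒ west quick dog dog dog dog west quick dog E dog   [E → west quick]
west quick dog dog dog dog west quick dog E dog ⇒ west quick dog dog dog dog west quick dog west quick dog   [E → west quick]

S ⇒ E E dog ⇒ S E dog ⇒ E E dog E dog ⇒ west quick E dog E dog ⇒ west quick dog dog E dog E dog ⇒ west quick dog dog dog dog E dog E dog ⇒ west quick dog dog dog dog west quick dog E dog ⇒ west quick dog dog dog dog west quick dog west quick dog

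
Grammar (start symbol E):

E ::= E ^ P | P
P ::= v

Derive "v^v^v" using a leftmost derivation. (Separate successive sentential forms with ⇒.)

E ⇒ E^P ⇒ E^P^P ⇒ P^P^P ⇒ v^P^P ⇒ v^v^P ⇒ v^v^v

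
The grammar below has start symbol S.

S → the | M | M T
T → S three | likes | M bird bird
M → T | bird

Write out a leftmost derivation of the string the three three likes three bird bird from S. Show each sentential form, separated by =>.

S => M   [S → M]
M => T   [M → T]
T => M bird bird   [T → M bird bird]
M bird bird => T bird bird   [M → T]
T bird bird => S three bird bird   [T → S three]
S three bird bird => M T three bird bird   [S → M T]
M T three bird bird => T T three bird bird   [M → T]
T T three bird bird => S three T three bird bird   [T → S three]
S three T three bird bird => M three T three bird bird   [S → M]
M three T three bird bird => T three T three bird bird   [M → T]
T three T three bird bird => S three three T three bird bird   [T → S three]
S three three T three bird bird => the three three T three bird bird   [S → the]
the three three T three bird bird => the three three likes three bird bird   [T → likes]

S => M => T => M bird bird => T bird bird => S three bird bird => M T three bird bird => T T three bird bird => S three T three bird bird => M three T three bird bird => T three T three bird bird => S three three T three bird bird => the three three T three bird bird => the three three likes three bird bird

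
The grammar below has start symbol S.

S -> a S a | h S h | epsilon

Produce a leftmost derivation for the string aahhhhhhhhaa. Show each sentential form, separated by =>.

S => aSa => aaSaa => aahShaa => aahhShhaa => aahhhShhhaa => aahhhhShhhhaa => aahhhhhhhhaa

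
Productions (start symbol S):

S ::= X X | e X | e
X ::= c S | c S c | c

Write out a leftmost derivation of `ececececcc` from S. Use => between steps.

S => eX => ecS => eceX => ececSc => ececeXc => ecececScc => ecececeXcc => ececececcc

S => eX   [S ::= e X]
eX => ecS   [X ::= c S]
ecS => eceX   [S ::= e X]
eceX => ececSc   [X ::= c S c]
ececSc => ececeXc   [S ::= e X]
ececeXc => ecececScc   [X ::= c S c]
ecececScc => ecececeXcc   [S ::= e X]
ecececeXcc => ececececcc   [X ::= c]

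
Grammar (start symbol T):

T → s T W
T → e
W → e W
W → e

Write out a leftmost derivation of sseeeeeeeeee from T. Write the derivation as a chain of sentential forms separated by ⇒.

T ⇒ sTW ⇒ ssTWW ⇒ sseWW ⇒ sseeWW ⇒ sseeeWW ⇒ sseeeeWW ⇒ sseeeeeWW ⇒ sseeeeeeWW ⇒ sseeeeeeeW ⇒ sseeeeeeeeW ⇒ sseeeeeeeeeW ⇒ sseeeeeeeeee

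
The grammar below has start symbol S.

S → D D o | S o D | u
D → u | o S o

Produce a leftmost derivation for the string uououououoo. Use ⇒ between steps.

S ⇒ DDo ⇒ uDo ⇒ uoSoo ⇒ uoSoDoo ⇒ uoSoDoDoo ⇒ uoSoDoDoDoo ⇒ uouoDoDoDoo ⇒ uououoDoDoo ⇒ uouououoDoo ⇒ uououououoo

S ⇒ DDo   [S → D D o]
DDo ⇒ uDo   [D → u]
uDo ⇒ uoSoo   [D → o S o]
uoSoo ⇒ uoSoDoo   [S → S o D]
uoSoDoo ⇒ uoSoDoDoo   [S → S o D]
uoSoDoDoo ⇒ uoSoDoDoDoo   [S → S o D]
uoSoDoDoDoo ⇒ uouoDoDoDoo   [S → u]
uouoDoDoDoo ⇒ uououoDoDoo   [D → u]
uououoDoDoo ⇒ uouououoDoo   [D → u]
uouououoDoo ⇒ uououououoo   [D → u]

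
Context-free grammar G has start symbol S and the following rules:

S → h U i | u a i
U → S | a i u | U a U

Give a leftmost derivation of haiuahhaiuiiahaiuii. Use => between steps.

S => hUi => hUaUi => haiuaUi => haiuaUaUi => haiuaSaUi => haiuahUiaUi => haiuahSiaUi => haiuahhUiiaUi => haiuahhaiuiiaUi => haiuahhaiuiiaSi => haiuahhaiuiiahUii => haiuahhaiuiiahaiuii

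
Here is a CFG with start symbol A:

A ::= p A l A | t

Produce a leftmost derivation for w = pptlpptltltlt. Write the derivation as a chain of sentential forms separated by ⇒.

A ⇒ pAlA ⇒ ppAlAlA ⇒ pptlAlA ⇒ pptlpAlAlA ⇒ pptlppAlAlAlA ⇒ pptlpptlAlAlA ⇒ pptlpptltlAlA ⇒ pptlpptltltlA ⇒ pptlpptltltlt

A ⇒ pAlA   [A ::= p A l A]
pAlA ⇒ ppAlAlA   [A ::= p A l A]
ppAlAlA ⇒ pptlAlA   [A ::= t]
pptlAlA ⇒ pptlpAlAlA   [A ::= p A l A]
pptlpAlAlA ⇒ pptlppAlAlAlA   [A ::= p A l A]
pptlppAlAlAlA ⇒ pptlpptlAlAlA   [A ::= t]
pptlpptlAlAlA ⇒ pptlpptltlAlA   [A ::= t]
pptlpptltlAlA ⇒ pptlpptltltlA   [A ::= t]
pptlpptltltlA ⇒ pptlpptltltlt   [A ::= t]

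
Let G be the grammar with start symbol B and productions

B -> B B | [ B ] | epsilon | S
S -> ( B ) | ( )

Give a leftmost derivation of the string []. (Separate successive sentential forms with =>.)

B => BB => BBB => [B]BB => []BB => []B => []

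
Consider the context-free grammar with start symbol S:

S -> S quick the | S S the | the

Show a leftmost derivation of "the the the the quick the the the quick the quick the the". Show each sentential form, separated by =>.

S => S S the   [S -> S S the]
S S the => the S the   [S -> the]
the S the => the S quick the the   [S -> S quick the]
the S quick the the => the S quick the quick the the   [S -> S quick the]
the S quick the quick the the => the S S the quick the quick the the   [S -> S S the]
the S S the quick the quick the the => the the S the quick the quick the the   [S -> the]
the the S the quick the quick the the => the the S S the the quick the quick the the   [S -> S S the]
the the S S the the quick the quick the the => the the the S the the quick the quick the the   [S -> the]
the the the S the the quick the quick the the => the the the S quick the the the quick the quick the the   [S -> S quick the]
the the the S quick the the the quick the quick the the => the the the the quick the the the quick the quick the the   [S -> the]

S => S S the => the S the => the S quick the the => the S quick the quick the the => the S S the quick the quick the the => the the S the quick the quick the the => the the S S the the quick the quick the the => the the the S the the quick the quick the the => the the the S quick the the the quick the quick the the => the the the the quick the the the quick the quick the the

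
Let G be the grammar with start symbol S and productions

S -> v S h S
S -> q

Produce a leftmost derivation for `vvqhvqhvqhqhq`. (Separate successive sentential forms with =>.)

S => vShS => vvShShS => vvqhShS => vvqhvShShS => vvqhvqhShS => vvqhvqhvShShS => vvqhvqhvqhShS => vvqhvqhvqhqhS => vvqhvqhvqhqhq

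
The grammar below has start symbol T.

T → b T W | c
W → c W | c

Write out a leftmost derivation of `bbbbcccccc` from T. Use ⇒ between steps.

T ⇒ bTW ⇒ bbTWW ⇒ bbbTWWW ⇒ bbbbTWWWW ⇒ bbbbcWWWW ⇒ bbbbccWWW ⇒ bbbbcccWW ⇒ bbbbccccW ⇒ bbbbcccccW ⇒ bbbbcccccc

T ⇒ bTW   [T → b T W]
bTW ⇒ bbTWW   [T → b T W]
bbTWW ⇒ bbbTWWW   [T → b T W]
bbbTWWW ⇒ bbbbTWWWW   [T → b T W]
bbbbTWWWW ⇒ bbbbcWWWW   [T → c]
bbbbcWWWW ⇒ bbbbccWWW   [W → c]
bbbbccWWW ⇒ bbbbcccWW   [W → c]
bbbbcccWW ⇒ bbbbccccW   [W → c]
bbbbccccW ⇒ bbbbcccccW   [W → c W]
bbbbcccccW ⇒ bbbbcccccc   [W → c]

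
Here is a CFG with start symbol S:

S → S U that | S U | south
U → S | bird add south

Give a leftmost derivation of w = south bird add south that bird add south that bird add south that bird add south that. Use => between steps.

S => S U that => S U that U that => S U that U that U that => S U that U that U that U that => south U that U that U that U that => south bird add south that U that U that U that => south bird add south that bird add south that U that U that => south bird add south that bird add south that bird add south that U that => south bird add south that bird add south that bird add south that bird add south that

S => S U that   [S → S U that]
S U that => S U that U that   [S → S U that]
S U that U that => S U that U that U that   [S → S U that]
S U that U that U that => S U that U that U that U that   [S → S U that]
S U that U that U that U that => south U that U that U that U that   [S → south]
south U that U that U that U that => south bird add south that U that U that U that   [U → bird add south]
south bird add south that U that U that U that => south bird add south that bird add south that U that U that   [U → bird add south]
south bird add south that bird add south that U that U that => south bird add south that bird add south that bird add south that U that   [U → bird add south]
south bird add south that bird add south that bird add south that U that => south bird add south that bird add south that bird add south that bird add south that   [U → bird add south]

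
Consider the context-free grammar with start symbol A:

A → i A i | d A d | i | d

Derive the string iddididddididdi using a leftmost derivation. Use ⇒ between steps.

A ⇒ iAi ⇒ idAdi ⇒ iddAddi ⇒ iddiAiddi ⇒ iddidAdiddi ⇒ iddidiAididdi ⇒ iddididAdididdi ⇒ iddididddididdi

A ⇒ iAi   [A → i A i]
iAi ⇒ idAdi   [A → d A d]
idAdi ⇒ iddAddi   [A → d A d]
iddAddi ⇒ iddiAiddi   [A → i A i]
iddiAiddi ⇒ iddidAdiddi   [A → d A d]
iddidAdiddi ⇒ iddidiAididdi   [A → i A i]
iddidiAididdi ⇒ iddididAdididdi   [A → d A d]
iddididAdididdi ⇒ iddididddididdi   [A → d]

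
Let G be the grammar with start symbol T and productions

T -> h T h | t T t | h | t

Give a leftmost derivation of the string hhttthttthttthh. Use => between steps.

T => hTh => hhThh => hhtTthh => hhttTtthh => hhtttTttthh => hhttthThttthh => hhttthtTthttthh => hhttthttthttthh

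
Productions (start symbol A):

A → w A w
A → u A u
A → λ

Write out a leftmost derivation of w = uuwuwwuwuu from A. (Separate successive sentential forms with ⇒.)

A⇒uAu⇒uuAuu⇒uuwAwuu⇒uuwuAuwuu⇒uuwuwAwuwuu⇒uuwuwwuwuu

A ⇒ uAu   [A → u A u]
uAu ⇒ uuAuu   [A → u A u]
uuAuu ⇒ uuwAwuu   [A → w A w]
uuwAwuu ⇒ uuwuAuwuu   [A → u A u]
uuwuAuwuu ⇒ uuwuwAwuwuu   [A → w A w]
uuwuwAwuwuu ⇒ uuwuwwuwuu   [A → λ]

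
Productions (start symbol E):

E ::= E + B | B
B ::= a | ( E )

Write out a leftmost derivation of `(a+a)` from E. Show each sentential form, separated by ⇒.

E ⇒ B ⇒ (E) ⇒ (E+B) ⇒ (B+B) ⇒ (a+B) ⇒ (a+a)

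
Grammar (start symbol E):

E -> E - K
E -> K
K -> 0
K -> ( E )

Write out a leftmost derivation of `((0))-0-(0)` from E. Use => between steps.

E => E-K => E-K-K => K-K-K => (E)-K-K => (K)-K-K => ((E))-K-K => ((K))-K-K => ((0))-K-K => ((0))-0-K => ((0))-0-(E) => ((0))-0-(K) => ((0))-0-(0)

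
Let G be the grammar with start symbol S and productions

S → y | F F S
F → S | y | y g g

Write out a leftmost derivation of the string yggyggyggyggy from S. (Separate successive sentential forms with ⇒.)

S ⇒ FFS ⇒ yggFS ⇒ yggyggS ⇒ yggyggFFS ⇒ yggyggyggFS ⇒ yggyggyggyggS ⇒ yggyggyggyggy

S ⇒ FFS   [S → F F S]
FFS ⇒ yggFS   [F → y g g]
yggFS ⇒ yggyggS   [F → y g g]
yggyggS ⇒ yggyggFFS   [S → F F S]
yggyggFFS ⇒ yggyggyggFS   [F → y g g]
yggyggyggFS ⇒ yggyggyggyggS   [F → y g g]
yggyggyggyggS ⇒ yggyggyggyggy   [S → y]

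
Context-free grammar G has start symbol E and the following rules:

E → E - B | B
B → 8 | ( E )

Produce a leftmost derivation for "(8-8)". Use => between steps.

E => B => (E) => (E-B) => (B-B) => (8-B) => (8-8)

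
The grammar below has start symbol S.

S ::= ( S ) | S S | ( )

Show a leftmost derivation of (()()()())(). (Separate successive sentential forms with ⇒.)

S ⇒ SS   [S ::= S S]
SS ⇒ (S)S   [S ::= ( S )]
(S)S ⇒ (SS)S   [S ::= S S]
(SS)S ⇒ (SSS)S   [S ::= S S]
(SSS)S ⇒ (SSSS)S   [S ::= S S]
(SSSS)S ⇒ (()SSS)S   [S ::= ( )]
(()SSS)S ⇒ (()()SS)S   [S ::= ( )]
(()()SS)S ⇒ (()()()S)S   [S ::= ( )]
(()()()S)S ⇒ (()()()())S   [S ::= ( )]
(()()()())S ⇒ (()()()())()   [S ::= ( )]

S⇒SS⇒(S)S⇒(SS)S⇒(SSS)S⇒(SSSS)S⇒(()SSS)S⇒(()()SS)S⇒(()()()S)S⇒(()()()())S⇒(()()()())()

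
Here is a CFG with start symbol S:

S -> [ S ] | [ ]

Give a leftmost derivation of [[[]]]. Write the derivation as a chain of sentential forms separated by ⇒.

S ⇒ [S] ⇒ [[S]] ⇒ [[[]]]

S ⇒ [S]   [S -> [ S ]]
[S] ⇒ [[S]]   [S -> [ S ]]
[[S]] ⇒ [[[]]]   [S -> [ ]]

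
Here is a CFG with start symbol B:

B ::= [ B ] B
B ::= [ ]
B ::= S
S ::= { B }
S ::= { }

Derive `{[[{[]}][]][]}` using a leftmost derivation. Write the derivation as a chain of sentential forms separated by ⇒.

B ⇒ S   [B ::= S]
S ⇒ {B}   [S ::= { B }]
{B} ⇒ {[B]B}   [B ::= [ B ] B]
{[B]B} ⇒ {[[B]B]B}   [B ::= [ B ] B]
{[[B]B]B} ⇒ {[[S]B]B}   [B ::= S]
{[[S]B]B} ⇒ {[[{B}]B]B}   [S ::= { B }]
{[[{B}]B]B} ⇒ {[[{[]}]B]B}   [B ::= [ ]]
{[[{[]}]B]B} ⇒ {[[{[]}][]]B}   [B ::= [ ]]
{[[{[]}][]]B} ⇒ {[[{[]}][]][]}   [B ::= [ ]]

B ⇒ S ⇒ {B} ⇒ {[B]B} ⇒ {[[B]B]B} ⇒ {[[S]B]B} ⇒ {[[{B}]B]B} ⇒ {[[{[]}]B]B} ⇒ {[[{[]}][]]B} ⇒ {[[{[]}][]][]}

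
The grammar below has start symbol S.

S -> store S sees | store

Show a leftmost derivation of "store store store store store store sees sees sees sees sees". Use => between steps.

S => store S sees => store store S sees sees => store store store S sees sees sees => store store store store S sees sees sees sees => store store store store store S sees sees sees sees sees => store store store store store store sees sees sees sees sees

S => store S sees   [S -> store S sees]
store S sees => store store S sees sees   [S -> store S sees]
store store S sees sees => store store store S sees sees sees   [S -> store S sees]
store store store S sees sees sees => store store store store S sees sees sees sees   [S -> store S sees]
store store store store S sees sees sees sees => store store store store store S sees sees sees sees sees   [S -> store S sees]
store store store store store S sees sees sees sees sees => store store store store store store sees sees sees sees sees   [S -> store]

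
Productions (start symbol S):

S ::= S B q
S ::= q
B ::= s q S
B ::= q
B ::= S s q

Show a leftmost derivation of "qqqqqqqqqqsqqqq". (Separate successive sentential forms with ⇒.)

S⇒SBq⇒SBqBq⇒qBqBq⇒qSsqqBq⇒qSBqsqqBq⇒qSBqBqsqqBq⇒qSBqBqBqsqqBq⇒qSBqBqBqBqsqqBq⇒qqBqBqBqBqsqqBq⇒qqqqBqBqBqsqqBq⇒qqqqqqBqBqsqqBq⇒qqqqqqqqBqsqqBq⇒qqqqqqqqqqsqqBq⇒qqqqqqqqqqsqqqq

S ⇒ SBq   [S ::= S B q]
SBq ⇒ SBqBq   [S ::= S B q]
SBqBq ⇒ qBqBq   [S ::= q]
qBqBq ⇒ qSsqqBq   [B ::= S s q]
qSsqqBq ⇒ qSBqsqqBq   [S ::= S B q]
qSBqsqqBq ⇒ qSBqBqsqqBq   [S ::= S B q]
qSBqBqsqqBq ⇒ qSBqBqBqsqqBq   [S ::= S B q]
qSBqBqBqsqqBq ⇒ qSBqBqBqBqsqqBq   [S ::= S B q]
qSBqBqBqBqsqqBq ⇒ qqBqBqBqBqsqqBq   [S ::= q]
qqBqBqBqBqsqqBq ⇒ qqqqBqBqBqsqqBq   [B ::= q]
qqqqBqBqBqsqqBq ⇒ qqqqqqBqBqsqqBq   [B ::= q]
qqqqqqBqBqsqqBq ⇒ qqqqqqqqBqsqqBq   [B ::= q]
qqqqqqqqBqsqqBq ⇒ qqqqqqqqqqsqqBq   [B ::= q]
qqqqqqqqqqsqqBq ⇒ qqqqqqqqqqsqqqq   [B ::= q]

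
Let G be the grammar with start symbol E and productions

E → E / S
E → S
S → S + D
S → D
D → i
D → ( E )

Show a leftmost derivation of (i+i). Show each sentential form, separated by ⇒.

E ⇒ S   [E → S]
S ⇒ D   [S → D]
D ⇒ (E)   [D → ( E )]
(E) ⇒ (S)   [E → S]
(S) ⇒ (S+D)   [S → S + D]
(S+D) ⇒ (D+D)   [S → D]
(D+D) ⇒ (i+D)   [D → i]
(i+D) ⇒ (i+i)   [D → i]

E ⇒ S ⇒ D ⇒ (E) ⇒ (S) ⇒ (S+D) ⇒ (D+D) ⇒ (i+D) ⇒ (i+i)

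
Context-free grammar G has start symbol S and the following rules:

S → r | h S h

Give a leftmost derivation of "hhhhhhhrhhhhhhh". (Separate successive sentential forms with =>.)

S => hSh   [S → h S h]
hSh => hhShh   [S → h S h]
hhShh => hhhShhh   [S → h S h]
hhhShhh => hhhhShhhh   [S → h S h]
hhhhShhhh => hhhhhShhhhh   [S → h S h]
hhhhhShhhhh => hhhhhhShhhhhh   [S → h S h]
hhhhhhShhhhhh => hhhhhhhShhhhhhh   [S → h S h]
hhhhhhhShhhhhhh => hhhhhhhrhhhhhhh   [S → r]

S => hSh => hhShh => hhhShhh => hhhhShhhh => hhhhhShhhhh => hhhhhhShhhhhh => hhhhhhhShhhhhhh => hhhhhhhrhhhhhhh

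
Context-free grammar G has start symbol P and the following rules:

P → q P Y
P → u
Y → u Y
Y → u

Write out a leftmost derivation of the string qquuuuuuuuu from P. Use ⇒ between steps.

P ⇒ qPY ⇒ qqPYY ⇒ qquYY ⇒ qquuYY ⇒ qquuuYY ⇒ qquuuuYY ⇒ qquuuuuYY ⇒ qquuuuuuY ⇒ qquuuuuuuY ⇒ qquuuuuuuuY ⇒ qquuuuuuuuu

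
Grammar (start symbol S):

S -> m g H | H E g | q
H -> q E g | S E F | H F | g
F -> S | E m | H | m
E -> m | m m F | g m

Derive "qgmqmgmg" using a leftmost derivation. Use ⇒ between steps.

S⇒HEg⇒HFEg⇒SEFFEg⇒qEFFEg⇒qgmFFEg⇒qgmSFEg⇒qgmqFEg⇒qgmqmEg⇒qgmqmgmg

S ⇒ HEg   [S -> H E g]
HEg ⇒ HFEg   [H -> H F]
HFEg ⇒ SEFFEg   [H -> S E F]
SEFFEg ⇒ qEFFEg   [S -> q]
qEFFEg ⇒ qgmFFEg   [E -> g m]
qgmFFEg ⇒ qgmSFEg   [F -> S]
qgmSFEg ⇒ qgmqFEg   [S -> q]
qgmqFEg ⇒ qgmqmEg   [F -> m]
qgmqmEg ⇒ qgmqmgmg   [E -> g m]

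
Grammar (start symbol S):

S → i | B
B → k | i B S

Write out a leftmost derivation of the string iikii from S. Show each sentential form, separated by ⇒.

S ⇒ B ⇒ iBS ⇒ iiBSS ⇒ iikSS ⇒ iikiS ⇒ iikii

S ⇒ B   [S → B]
B ⇒ iBS   [B → i B S]
iBS ⇒ iiBSS   [B → i B S]
iiBSS ⇒ iikSS   [B → k]
iikSS ⇒ iikiS   [S → i]
iikiS ⇒ iikii   [S → i]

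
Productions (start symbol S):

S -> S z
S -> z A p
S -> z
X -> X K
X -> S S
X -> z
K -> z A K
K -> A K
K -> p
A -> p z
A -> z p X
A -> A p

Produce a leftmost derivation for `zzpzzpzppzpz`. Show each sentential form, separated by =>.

S => Sz => zApz => zzpXpz => zzpSSpz => zzpzApSpz => zzpzzpXpSpz => zzpzzpXKpSpz => zzpzzpzKpSpz => zzpzzpzppSpz => zzpzzpzppzpz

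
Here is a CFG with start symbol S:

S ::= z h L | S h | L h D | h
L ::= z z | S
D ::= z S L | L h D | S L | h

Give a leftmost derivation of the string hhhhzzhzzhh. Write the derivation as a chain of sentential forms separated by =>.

S=>LhD=>ShD=>hhD=>hhLhD=>hhShD=>hhhhD=>hhhhzSL=>hhhhzzhLL=>hhhhzzhzzL=>hhhhzzhzzS=>hhhhzzhzzSh=>hhhhzzhzzhh

S => LhD   [S ::= L h D]
LhD => ShD   [L ::= S]
ShD => hhD   [S ::= h]
hhD => hhLhD   [D ::= L h D]
hhLhD => hhShD   [L ::= S]
hhShD => hhhhD   [S ::= h]
hhhhD => hhhhzSL   [D ::= z S L]
hhhhzSL => hhhhzzhLL   [S ::= z h L]
hhhhzzhLL => hhhhzzhzzL   [L ::= z z]
hhhhzzhzzL => hhhhzzhzzS   [L ::= S]
hhhhzzhzzS => hhhhzzhzzSh   [S ::= S h]
hhhhzzhzzSh => hhhhzzhzzhh   [S ::= h]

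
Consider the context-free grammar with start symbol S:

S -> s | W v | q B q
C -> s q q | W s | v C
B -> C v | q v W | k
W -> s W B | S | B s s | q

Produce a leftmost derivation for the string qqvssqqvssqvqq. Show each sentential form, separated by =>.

S => qBq => qqvWq => qqvsWBq => qqvsBssBq => qqvsCvssBq => qqvssqqvssBq => qqvssqqvssqvWq => qqvssqqvssqvqq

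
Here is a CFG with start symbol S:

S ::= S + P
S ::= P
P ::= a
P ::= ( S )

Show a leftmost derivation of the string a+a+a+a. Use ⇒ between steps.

S ⇒ S+P   [S ::= S + P]
S+P ⇒ S+P+P   [S ::= S + P]
S+P+P ⇒ S+P+P+P   [S ::= S + P]
S+P+P+P ⇒ P+P+P+P   [S ::= P]
P+P+P+P ⇒ a+P+P+P   [P ::= a]
a+P+P+P ⇒ a+a+P+P   [P ::= a]
a+a+P+P ⇒ a+a+a+P   [P ::= a]
a+a+a+P ⇒ a+a+a+a   [P ::= a]

S⇒S+P⇒S+P+P⇒S+P+P+P⇒P+P+P+P⇒a+P+P+P⇒a+a+P+P⇒a+a+a+P⇒a+a+a+a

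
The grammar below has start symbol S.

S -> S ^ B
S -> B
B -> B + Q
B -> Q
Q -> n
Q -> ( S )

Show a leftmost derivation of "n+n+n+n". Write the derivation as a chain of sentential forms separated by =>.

S=>B=>B+Q=>B+Q+Q=>B+Q+Q+Q=>Q+Q+Q+Q=>n+Q+Q+Q=>n+n+Q+Q=>n+n+n+Q=>n+n+n+n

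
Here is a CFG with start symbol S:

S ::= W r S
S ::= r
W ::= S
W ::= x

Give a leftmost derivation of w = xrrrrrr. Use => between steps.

S => WrS => SrS => WrSrS => xrSrS => xrWrSrS => xrSrSrS => xrrrSrS => xrrrrrS => xrrrrrr

S => WrS   [S ::= W r S]
WrS => SrS   [W ::= S]
SrS => WrSrS   [S ::= W r S]
WrSrS => xrSrS   [W ::= x]
xrSrS => xrWrSrS   [S ::= W r S]
xrWrSrS => xrSrSrS   [W ::= S]
xrSrSrS => xrrrSrS   [S ::= r]
xrrrSrS => xrrrrrS   [S ::= r]
xrrrrrS => xrrrrrr   [S ::= r]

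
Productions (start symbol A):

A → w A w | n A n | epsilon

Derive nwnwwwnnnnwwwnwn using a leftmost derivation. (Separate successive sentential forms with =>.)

A => nAn   [A → n A n]
nAn => nwAwn   [A → w A w]
nwAwn => nwnAnwn   [A → n A n]
nwnAnwn => nwnwAwnwn   [A → w A w]
nwnwAwnwn => nwnwwAwwnwn   [A → w A w]
nwnwwAwwnwn => nwnwwwAwwwnwn   [A → w A w]
nwnwwwAwwwnwn => nwnwwwnAnwwwnwn   [A → n A n]
nwnwwwnAnwwwnwn => nwnwwwnnAnnwwwnwn   [A → n A n]
nwnwwwnnAnnwwwnwn => nwnwwwnnnnwwwnwn   [A → epsilon]

A => nAn => nwAwn => nwnAnwn => nwnwAwnwn => nwnwwAwwnwn => nwnwwwAwwwnwn => nwnwwwnAnwwwnwn => nwnwwwnnAnnwwwnwn => nwnwwwnnnnwwwnwn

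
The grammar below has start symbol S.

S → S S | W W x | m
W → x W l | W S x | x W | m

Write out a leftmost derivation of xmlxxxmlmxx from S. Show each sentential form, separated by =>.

S=>WWx=>xWlWx=>xmlWx=>xmlWSxx=>xmlxWSxx=>xmlxxWSxx=>xmlxxxWlSxx=>xmlxxxmlSxx=>xmlxxxmlmxx

S => WWx   [S → W W x]
WWx => xWlWx   [W → x W l]
xWlWx => xmlWx   [W → m]
xmlWx => xmlWSxx   [W → W S x]
xmlWSxx => xmlxWSxx   [W → x W]
xmlxWSxx => xmlxxWSxx   [W → x W]
xmlxxWSxx => xmlxxxWlSxx   [W → x W l]
xmlxxxWlSxx => xmlxxxmlSxx   [W → m]
xmlxxxmlSxx => xmlxxxmlmxx   [S → m]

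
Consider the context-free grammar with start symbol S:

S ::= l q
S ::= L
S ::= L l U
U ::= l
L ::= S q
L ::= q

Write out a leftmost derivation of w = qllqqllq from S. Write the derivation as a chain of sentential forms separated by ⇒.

S ⇒ L ⇒ Sq ⇒ LlUq ⇒ SqlUq ⇒ LqlUq ⇒ SqqlUq ⇒ LlUqqlUq ⇒ qlUqqlUq ⇒ qllqqlUq ⇒ qllqqllq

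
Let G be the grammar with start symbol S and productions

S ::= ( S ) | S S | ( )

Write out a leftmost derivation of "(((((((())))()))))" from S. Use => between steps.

S => (S) => ((S)) => (((S))) => ((((S)))) => ((((SS)))) => (((((S)S)))) => ((((((S))S)))) => (((((((S)))S)))) => (((((((())))S)))) => (((((((())))()))))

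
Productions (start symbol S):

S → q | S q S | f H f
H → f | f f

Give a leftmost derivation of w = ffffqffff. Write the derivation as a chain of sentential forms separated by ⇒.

S ⇒ SqS ⇒ fHfqS ⇒ ffffqS ⇒ ffffqfHf ⇒ ffffqffff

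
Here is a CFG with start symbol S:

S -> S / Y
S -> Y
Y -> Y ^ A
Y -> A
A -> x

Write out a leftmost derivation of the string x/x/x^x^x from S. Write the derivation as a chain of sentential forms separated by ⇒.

S ⇒ S/Y ⇒ S/Y/Y ⇒ Y/Y/Y ⇒ A/Y/Y ⇒ x/Y/Y ⇒ x/A/Y ⇒ x/x/Y ⇒ x/x/Y^A ⇒ x/x/Y^A^A ⇒ x/x/A^A^A ⇒ x/x/x^A^A ⇒ x/x/x^x^A ⇒ x/x/x^x^x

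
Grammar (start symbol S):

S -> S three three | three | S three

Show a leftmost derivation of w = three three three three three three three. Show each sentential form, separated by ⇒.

S ⇒ S three ⇒ S three three ⇒ S three three three three ⇒ S three three three three three three ⇒ three three three three three three three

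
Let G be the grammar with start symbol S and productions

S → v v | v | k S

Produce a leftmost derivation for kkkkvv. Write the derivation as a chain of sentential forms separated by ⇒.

S⇒kS⇒kkS⇒kkkS⇒kkkkS⇒kkkkvv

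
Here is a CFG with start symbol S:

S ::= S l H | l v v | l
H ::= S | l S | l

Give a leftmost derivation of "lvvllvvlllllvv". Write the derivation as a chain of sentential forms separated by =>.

S => SlH   [S ::= S l H]
SlH => SlHlH   [S ::= S l H]
SlHlH => lvvlHlH   [S ::= l v v]
lvvlHlH => lvvlSlH   [H ::= S]
lvvlSlH => lvvllvvlH   [S ::= l v v]
lvvllvvlH => lvvllvvlS   [H ::= S]
lvvllvvlS => lvvllvvlSlH   [S ::= S l H]
lvvllvvlSlH => lvvllvvlllH   [S ::= l]
lvvllvvlllH => lvvllvvllllS   [H ::= l S]
lvvllvvllllS => lvvllvvlllllvv   [S ::= l v v]

S => SlH => SlHlH => lvvlHlH => lvvlSlH => lvvllvvlH => lvvllvvlS => lvvllvvlSlH => lvvllvvlllH => lvvllvvllllS => lvvllvvlllllvv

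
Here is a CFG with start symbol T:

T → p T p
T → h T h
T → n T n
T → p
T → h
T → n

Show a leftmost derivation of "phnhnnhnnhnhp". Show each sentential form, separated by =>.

T => pTp => phThp => phnTnhp => phnhThnhp => phnhnTnhnhp => phnhnnTnnhnhp => phnhnnhnnhnhp

T => pTp   [T → p T p]
pTp => phThp   [T → h T h]
phThp => phnTnhp   [T → n T n]
phnTnhp => phnhThnhp   [T → h T h]
phnhThnhp => phnhnTnhnhp   [T → n T n]
phnhnTnhnhp => phnhnnTnnhnhp   [T → n T n]
phnhnnTnnhnhp => phnhnnhnnhnhp   [T → h]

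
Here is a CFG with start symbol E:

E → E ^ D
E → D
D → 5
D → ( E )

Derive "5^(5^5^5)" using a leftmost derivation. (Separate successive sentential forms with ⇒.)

E⇒E^D⇒D^D⇒5^D⇒5^(E)⇒5^(E^D)⇒5^(E^D^D)⇒5^(D^D^D)⇒5^(5^D^D)⇒5^(5^5^D)⇒5^(5^5^5)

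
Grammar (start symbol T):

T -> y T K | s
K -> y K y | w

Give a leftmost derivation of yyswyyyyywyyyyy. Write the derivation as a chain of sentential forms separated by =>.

T => yTK => yyTKK => yysKK => yyswK => yyswyKy => yyswyyKyy => yyswyyyKyyy => yyswyyyyKyyyy => yyswyyyyyKyyyyy => yyswyyyyywyyyyy

T => yTK   [T -> y T K]
yTK => yyTKK   [T -> y T K]
yyTKK => yysKK   [T -> s]
yysKK => yyswK   [K -> w]
yyswK => yyswyKy   [K -> y K y]
yyswyKy => yyswyyKyy   [K -> y K y]
yyswyyKyy => yyswyyyKyyy   [K -> y K y]
yyswyyyKyyy => yyswyyyyKyyyy   [K -> y K y]
yyswyyyyKyyyy => yyswyyyyyKyyyyy   [K -> y K y]
yyswyyyyyKyyyyy => yyswyyyyywyyyyy   [K -> w]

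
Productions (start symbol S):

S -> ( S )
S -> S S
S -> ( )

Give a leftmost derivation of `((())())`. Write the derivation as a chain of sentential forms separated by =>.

S => (S)   [S -> ( S )]
(S) => (SS)   [S -> S S]
(SS) => ((S)S)   [S -> ( S )]
((S)S) => ((())S)   [S -> ( )]
((())S) => ((())())   [S -> ( )]

S=>(S)=>(SS)=>((S)S)=>((())S)=>((())())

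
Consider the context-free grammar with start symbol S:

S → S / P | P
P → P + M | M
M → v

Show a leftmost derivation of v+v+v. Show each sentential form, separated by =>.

S=>P=>P+M=>P+M+M=>M+M+M=>v+M+M=>v+v+M=>v+v+v

S => P   [S → P]
P => P+M   [P → P + M]
P+M => P+M+M   [P → P + M]
P+M+M => M+M+M   [P → M]
M+M+M => v+M+M   [M → v]
v+M+M => v+v+M   [M → v]
v+v+M => v+v+v   [M → v]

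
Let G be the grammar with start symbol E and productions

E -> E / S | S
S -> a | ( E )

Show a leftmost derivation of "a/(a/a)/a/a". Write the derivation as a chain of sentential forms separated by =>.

E => E/S => E/S/S => E/S/S/S => S/S/S/S => a/S/S/S => a/(E)/S/S => a/(E/S)/S/S => a/(S/S)/S/S => a/(a/S)/S/S => a/(a/a)/S/S => a/(a/a)/a/S => a/(a/a)/a/a

E => E/S   [E -> E / S]
E/S => E/S/S   [E -> E / S]
E/S/S => E/S/S/S   [E -> E / S]
E/S/S/S => S/S/S/S   [E -> S]
S/S/S/S => a/S/S/S   [S -> a]
a/S/S/S => a/(E)/S/S   [S -> ( E )]
a/(E)/S/S => a/(E/S)/S/S   [E -> E / S]
a/(E/S)/S/S => a/(S/S)/S/S   [E -> S]
a/(S/S)/S/S => a/(a/S)/S/S   [S -> a]
a/(a/S)/S/S => a/(a/a)/S/S   [S -> a]
a/(a/a)/S/S => a/(a/a)/a/S   [S -> a]
a/(a/a)/a/S => a/(a/a)/a/a   [S -> a]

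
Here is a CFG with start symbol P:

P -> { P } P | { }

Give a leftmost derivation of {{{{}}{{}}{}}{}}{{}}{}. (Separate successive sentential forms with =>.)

P => {P}P   [P -> { P } P]
{P}P => {{P}P}P   [P -> { P } P]
{{P}P}P => {{{P}P}P}P   [P -> { P } P]
{{{P}P}P}P => {{{{}}P}P}P   [P -> { }]
{{{{}}P}P}P => {{{{}}{P}P}P}P   [P -> { P } P]
{{{{}}{P}P}P}P => {{{{}}{{}}P}P}P   [P -> { }]
{{{{}}{{}}P}P}P => {{{{}}{{}}{}}P}P   [P -> { }]
{{{{}}{{}}{}}P}P => {{{{}}{{}}{}}{}}P   [P -> { }]
{{{{}}{{}}{}}{}}P => {{{{}}{{}}{}}{}}{P}P   [P -> { P } P]
{{{{}}{{}}{}}{}}{P}P => {{{{}}{{}}{}}{}}{{}}P   [P -> { }]
{{{{}}{{}}{}}{}}{{}}P => {{{{}}{{}}{}}{}}{{}}{}   [P -> { }]

P=>{P}P=>{{P}P}P=>{{{P}P}P}P=>{{{{}}P}P}P=>{{{{}}{P}P}P}P=>{{{{}}{{}}P}P}P=>{{{{}}{{}}{}}P}P=>{{{{}}{{}}{}}{}}P=>{{{{}}{{}}{}}{}}{P}P=>{{{{}}{{}}{}}{}}{{}}P=>{{{{}}{{}}{}}{}}{{}}{}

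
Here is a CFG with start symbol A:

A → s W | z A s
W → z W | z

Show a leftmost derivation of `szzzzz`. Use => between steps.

A => sW => szW => szzW => szzzW => szzzzW => szzzzz

A => sW   [A → s W]
sW => szW   [W → z W]
szW => szzW   [W → z W]
szzW => szzzW   [W → z W]
szzzW => szzzzW   [W → z W]
szzzzW => szzzzz   [W → z]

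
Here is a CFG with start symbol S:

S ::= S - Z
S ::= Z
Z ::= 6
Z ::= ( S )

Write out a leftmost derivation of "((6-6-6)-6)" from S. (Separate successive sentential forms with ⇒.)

S ⇒ Z ⇒ (S) ⇒ (S-Z) ⇒ (Z-Z) ⇒ ((S)-Z) ⇒ ((S-Z)-Z) ⇒ ((S-Z-Z)-Z) ⇒ ((Z-Z-Z)-Z) ⇒ ((6-Z-Z)-Z) ⇒ ((6-6-Z)-Z) ⇒ ((6-6-6)-Z) ⇒ ((6-6-6)-6)

S ⇒ Z   [S ::= Z]
Z ⇒ (S)   [Z ::= ( S )]
(S) ⇒ (S-Z)   [S ::= S - Z]
(S-Z) ⇒ (Z-Z)   [S ::= Z]
(Z-Z) ⇒ ((S)-Z)   [Z ::= ( S )]
((S)-Z) ⇒ ((S-Z)-Z)   [S ::= S - Z]
((S-Z)-Z) ⇒ ((S-Z-Z)-Z)   [S ::= S - Z]
((S-Z-Z)-Z) ⇒ ((Z-Z-Z)-Z)   [S ::= Z]
((Z-Z-Z)-Z) ⇒ ((6-Z-Z)-Z)   [Z ::= 6]
((6-Z-Z)-Z) ⇒ ((6-6-Z)-Z)   [Z ::= 6]
((6-6-Z)-Z) ⇒ ((6-6-6)-Z)   [Z ::= 6]
((6-6-6)-Z) ⇒ ((6-6-6)-6)   [Z ::= 6]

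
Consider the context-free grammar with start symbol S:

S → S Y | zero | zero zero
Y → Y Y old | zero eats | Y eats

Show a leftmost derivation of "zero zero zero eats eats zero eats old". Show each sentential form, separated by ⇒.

S ⇒ S Y   [S → S Y]
S Y ⇒ zero zero Y   [S → zero zero]
zero zero Y ⇒ zero zero Y Y old   [Y → Y Y old]
zero zero Y Y old ⇒ zero zero Y eats Y old   [Y → Y eats]
zero zero Y eats Y old ⇒ zero zero zero eats eats Y old   [Y → zero eats]
zero zero zero eats eats Y old ⇒ zero zero zero eats eats zero eats old   [Y → zero eats]

S ⇒ S Y ⇒ zero zero Y ⇒ zero zero Y Y old ⇒ zero zero Y eats Y old ⇒ zero zero zero eats eats Y old ⇒ zero zero zero eats eats zero eats old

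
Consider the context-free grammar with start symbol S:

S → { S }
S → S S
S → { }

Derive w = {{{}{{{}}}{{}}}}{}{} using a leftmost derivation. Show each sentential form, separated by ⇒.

S ⇒ SS ⇒ SSS ⇒ {S}SS ⇒ {{S}}SS ⇒ {{SS}}SS ⇒ {{{}S}}SS ⇒ {{{}SS}}SS ⇒ {{{}{S}S}}SS ⇒ {{{}{{S}}S}}SS ⇒ {{{}{{{}}}S}}SS ⇒ {{{}{{{}}}{S}}}SS ⇒ {{{}{{{}}}{{}}}}SS ⇒ {{{}{{{}}}{{}}}}{}S ⇒ {{{}{{{}}}{{}}}}{}{}

S ⇒ SS   [S → S S]
SS ⇒ SSS   [S → S S]
SSS ⇒ {S}SS   [S → { S }]
{S}SS ⇒ {{S}}SS   [S → { S }]
{{S}}SS ⇒ {{SS}}SS   [S → S S]
{{SS}}SS ⇒ {{{}S}}SS   [S → { }]
{{{}S}}SS ⇒ {{{}SS}}SS   [S → S S]
{{{}SS}}SS ⇒ {{{}{S}S}}SS   [S → { S }]
{{{}{S}S}}SS ⇒ {{{}{{S}}S}}SS   [S → { S }]
{{{}{{S}}S}}SS ⇒ {{{}{{{}}}S}}SS   [S → { }]
{{{}{{{}}}S}}SS ⇒ {{{}{{{}}}{S}}}SS   [S → { S }]
{{{}{{{}}}{S}}}SS ⇒ {{{}{{{}}}{{}}}}SS   [S → { }]
{{{}{{{}}}{{}}}}SS ⇒ {{{}{{{}}}{{}}}}{}S   [S → { }]
{{{}{{{}}}{{}}}}{}S ⇒ {{{}{{{}}}{{}}}}{}{}   [S → { }]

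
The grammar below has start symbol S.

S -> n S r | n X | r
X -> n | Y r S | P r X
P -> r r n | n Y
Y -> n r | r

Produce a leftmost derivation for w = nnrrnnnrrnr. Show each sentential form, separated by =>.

S => nX => nYrS => nnrrS => nnrrnSr => nnrrnnXr => nnrrnnPrXr => nnrrnnnYrXr => nnrrnnnrrXr => nnrrnnnrrnr

S => nX   [S -> n X]
nX => nYrS   [X -> Y r S]
nYrS => nnrrS   [Y -> n r]
nnrrS => nnrrnSr   [S -> n S r]
nnrrnSr => nnrrnnXr   [S -> n X]
nnrrnnXr => nnrrnnPrXr   [X -> P r X]
nnrrnnPrXr => nnrrnnnYrXr   [P -> n Y]
nnrrnnnYrXr => nnrrnnnrrXr   [Y -> r]
nnrrnnnrrXr => nnrrnnnrrnr   [X -> n]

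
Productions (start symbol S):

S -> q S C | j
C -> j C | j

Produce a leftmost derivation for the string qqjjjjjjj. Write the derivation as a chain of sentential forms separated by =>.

S=>qSC=>qqSCC=>qqjCC=>qqjjCC=>qqjjjCC=>qqjjjjCC=>qqjjjjjCC=>qqjjjjjjC=>qqjjjjjjj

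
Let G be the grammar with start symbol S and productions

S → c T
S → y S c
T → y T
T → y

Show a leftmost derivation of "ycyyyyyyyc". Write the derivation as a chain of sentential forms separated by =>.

S=>ySc=>ycTc=>ycyTc=>ycyyTc=>ycyyyTc=>ycyyyyTc=>ycyyyyyTc=>ycyyyyyyTc=>ycyyyyyyyc

S => ySc   [S → y S c]
ySc => ycTc   [S → c T]
ycTc => ycyTc   [T → y T]
ycyTc => ycyyTc   [T → y T]
ycyyTc => ycyyyTc   [T → y T]
ycyyyTc => ycyyyyTc   [T → y T]
ycyyyyTc => ycyyyyyTc   [T → y T]
ycyyyyyTc => ycyyyyyyTc   [T → y T]
ycyyyyyyTc => ycyyyyyyyc   [T → y]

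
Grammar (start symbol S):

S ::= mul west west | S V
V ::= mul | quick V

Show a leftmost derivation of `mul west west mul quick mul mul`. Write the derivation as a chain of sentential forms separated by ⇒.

S ⇒ S V   [S ::= S V]
S V ⇒ S V V   [S ::= S V]
S V V ⇒ S V V V   [S ::= S V]
S V V V ⇒ mul west west V V V   [S ::= mul west west]
mul west west V V V ⇒ mul west west mul V V   [V ::= mul]
mul west west mul V V ⇒ mul west west mul quick V V   [V ::= quick V]
mul west west mul quick V V ⇒ mul west west mul quick mul V   [V ::= mul]
mul west west mul quick mul V ⇒ mul west west mul quick mul mul   [V ::= mul]

S ⇒ S V ⇒ S V V ⇒ S V V V ⇒ mul west west V V V ⇒ mul west west mul V V ⇒ mul west west mul quick V V ⇒ mul west west mul quick mul V ⇒ mul west west mul quick mul mul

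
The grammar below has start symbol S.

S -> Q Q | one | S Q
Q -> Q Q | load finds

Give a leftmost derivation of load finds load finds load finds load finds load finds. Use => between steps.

S => Q Q => load finds Q => load finds Q Q => load finds Q Q Q => load finds Q Q Q Q => load finds load finds Q Q Q => load finds load finds load finds Q Q => load finds load finds load finds load finds Q => load finds load finds load finds load finds load finds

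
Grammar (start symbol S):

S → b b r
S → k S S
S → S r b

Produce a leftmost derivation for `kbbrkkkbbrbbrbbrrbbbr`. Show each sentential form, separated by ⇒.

S ⇒ kSS   [S → k S S]
kSS ⇒ kbbrS   [S → b b r]
kbbrS ⇒ kbbrkSS   [S → k S S]
kbbrkSS ⇒ kbbrkSrbS   [S → S r b]
kbbrkSrbS ⇒ kbbrkkSSrbS   [S → k S S]
kbbrkkSSrbS ⇒ kbbrkkkSSSrbS   [S → k S S]
kbbrkkkSSSrbS ⇒ kbbrkkkbbrSSrbS   [S → b b r]
kbbrkkkbbrSSrbS ⇒ kbbrkkkbbrbbrSrbS   [S → b b r]
kbbrkkkbbrbbrSrbS ⇒ kbbrkkkbbrbbrbbrrbS   [S → b b r]
kbbrkkkbbrbbrbbrrbS ⇒ kbbrkkkbbrbbrbbrrbbbr   [S → b b r]

S⇒kSS⇒kbbrS⇒kbbrkSS⇒kbbrkSrbS⇒kbbrkkSSrbS⇒kbbrkkkSSSrbS⇒kbbrkkkbbrSSrbS⇒kbbrkkkbbrbbrSrbS⇒kbbrkkkbbrbbrbbrrbS⇒kbbrkkkbbrbbrbbrrbbbr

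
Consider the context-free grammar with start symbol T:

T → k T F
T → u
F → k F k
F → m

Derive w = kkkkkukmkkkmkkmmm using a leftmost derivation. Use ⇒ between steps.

T ⇒ kTF ⇒ kkTFF ⇒ kkkTFFF ⇒ kkkkTFFFF ⇒ kkkkkTFFFFF ⇒ kkkkkuFFFFF ⇒ kkkkkukFkFFFF ⇒ kkkkkukmkFFFF ⇒ kkkkkukmkkFkFFF ⇒ kkkkkukmkkkFkkFFF ⇒ kkkkkukmkkkmkkFFF ⇒ kkkkkukmkkkmkkmFF ⇒ kkkkkukmkkkmkkmmF ⇒ kkkkkukmkkkmkkmmm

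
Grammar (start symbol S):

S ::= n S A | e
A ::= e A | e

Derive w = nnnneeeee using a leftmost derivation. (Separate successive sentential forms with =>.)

S => nSA => nnSAA => nnnSAAA => nnnnSAAAA => nnnneAAAA => nnnneeAAA => nnnneeeAA => nnnneeeeA => nnnneeeee

S => nSA   [S ::= n S A]
nSA => nnSAA   [S ::= n S A]
nnSAA => nnnSAAA   [S ::= n S A]
nnnSAAA => nnnnSAAAA   [S ::= n S A]
nnnnSAAAA => nnnneAAAA   [S ::= e]
nnnneAAAA => nnnneeAAA   [A ::= e]
nnnneeAAA => nnnneeeAA   [A ::= e]
nnnneeeAA => nnnneeeeA   [A ::= e]
nnnneeeeA => nnnneeeee   [A ::= e]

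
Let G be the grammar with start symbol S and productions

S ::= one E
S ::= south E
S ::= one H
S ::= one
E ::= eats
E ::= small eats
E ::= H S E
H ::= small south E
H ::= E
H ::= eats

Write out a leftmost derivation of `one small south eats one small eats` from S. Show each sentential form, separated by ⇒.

S ⇒ one H ⇒ one small south E ⇒ one small south H S E ⇒ one small south eats S E ⇒ one small south eats one E ⇒ one small south eats one small eats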